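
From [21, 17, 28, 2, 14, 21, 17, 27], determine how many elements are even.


Check each element:
  21 is odd
  17 is odd
  28 is even
  2 is even
  14 is even
  21 is odd
  17 is odd
  27 is odd
Evens: [28, 2, 14]
Count of evens = 3
Final answer: 3


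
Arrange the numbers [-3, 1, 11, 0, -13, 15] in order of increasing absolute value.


Compute absolute values:
  |-3| = 3
  |1| = 1
  |11| = 11
  |0| = 0
  |-13| = 13
  |15| = 15
Absolute values in increasing order: 0 < 1 < 3 < 11 < 13 < 15
Listing the original numbers in that order gives the answer.
Final answer: [0, 1, -3, 11, -13, 15]


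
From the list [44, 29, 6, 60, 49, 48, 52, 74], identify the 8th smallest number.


Sort ascending: [6, 29, 44, 48, 49, 52, 60, 74]
The 8th element (1-indexed) is at index 7.
Value = 74
Final answer: 74


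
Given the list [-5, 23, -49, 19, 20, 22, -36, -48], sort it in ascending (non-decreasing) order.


Original list: [-5, 23, -49, 19, 20, 22, -36, -48]
Repeatedly take the smallest remaining element:
  Remaining [-5, 23, -49, 19, 20, 22, -36, -48] -> smallest is -49
  Remaining [-5, 23, 19, 20, 22, -36, -48] -> smallest is -48
  Remaining [-5, 23, 19, 20, 22, -36] -> smallest is -36
  Remaining [-5, 23, 19, 20, 22] -> smallest is -5
  Remaining [23, 19, 20, 22] -> smallest is 19
  Remaining [23, 20, 22] -> smallest is 20
  Remaining [23, 22] -> smallest is 22
  Remaining [23] -> smallest is 23
Collecting the picks in order gives the sorted list.
Final answer: [-49, -48, -36, -5, 19, 20, 22, 23]


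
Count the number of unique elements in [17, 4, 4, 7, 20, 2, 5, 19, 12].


List all unique values:
Distinct values: [2, 4, 5, 7, 12, 17, 19, 20]
Count = 8
Final answer: 8


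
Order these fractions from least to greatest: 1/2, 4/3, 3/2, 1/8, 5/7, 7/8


Convert to decimal for comparison:
  1/2 = 0.5
  4/3 = 1.3333
  3/2 = 1.5
  1/8 = 0.125
  5/7 = 0.7143
  7/8 = 0.875
Decimals in increasing order: 0.125 < 0.5 < 0.7143 < 0.875 < 1.3333 < 1.5
Writing each back as its fraction gives the sorted order.
Final answer: 1/8, 1/2, 5/7, 7/8, 4/3, 3/2


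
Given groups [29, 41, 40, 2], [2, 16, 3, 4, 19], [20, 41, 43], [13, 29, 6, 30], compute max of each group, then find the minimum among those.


Find max of each group:
  Group 1: [29, 41, 40, 2] -> max = 41
  Group 2: [2, 16, 3, 4, 19] -> max = 19
  Group 3: [20, 41, 43] -> max = 43
  Group 4: [13, 29, 6, 30] -> max = 30
Maxes: [41, 19, 43, 30]
Minimum of maxes = 19
Final answer: 19


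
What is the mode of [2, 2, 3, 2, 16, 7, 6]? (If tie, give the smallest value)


Count the frequency of each value:
  2 appears 3 time(s)
  3 appears 1 time(s)
  6 appears 1 time(s)
  7 appears 1 time(s)
  16 appears 1 time(s)
Maximum frequency is 3.
Only 2 reaches that frequency, so it is the mode.
Final answer: 2


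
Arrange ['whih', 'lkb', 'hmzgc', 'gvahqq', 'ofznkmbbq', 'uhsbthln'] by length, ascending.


Compute lengths:
  'whih' has length 4
  'lkb' has length 3
  'hmzgc' has length 5
  'gvahqq' has length 6
  'ofznkmbbq' has length 9
  'uhsbthln' has length 8
Lengths in increasing order: 3 < 4 < 5 < 6 < 8 < 9
Listing the words in that order gives the answer.
Final answer: ['lkb', 'whih', 'hmzgc', 'gvahqq', 'uhsbthln', 'ofznkmbbq']


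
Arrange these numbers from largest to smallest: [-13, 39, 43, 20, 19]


Original list: [-13, 39, 43, 20, 19]
Repeatedly take the largest remaining element:
  Remaining [-13, 39, 43, 20, 19] -> largest is 43
  Remaining [-13, 39, 20, 19] -> largest is 39
  Remaining [-13, 20, 19] -> largest is 20
  Remaining [-13, 19] -> largest is 19
  Remaining [-13] -> largest is -13
Collecting the picks in order gives the descending list.
Final answer: [43, 39, 20, 19, -13]


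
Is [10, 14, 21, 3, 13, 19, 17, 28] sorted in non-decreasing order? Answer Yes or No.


Check consecutive pairs:
  10 <= 14? True
  14 <= 21? True
  21 <= 3? False
  3 <= 13? True
  13 <= 19? True
  19 <= 17? False
  17 <= 28? True
2 consecutive pair(s) are out of order, so the list is not sorted.
Final answer: No


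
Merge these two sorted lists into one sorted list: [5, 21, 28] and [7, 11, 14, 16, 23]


List A: [5, 21, 28]
List B: [7, 11, 14, 16, 23]
Repeatedly compare the front elements and take the smaller:
  5 vs 7 -> take 5
  21 vs 7 -> take 7
  21 vs 11 -> take 11
  21 vs 14 -> take 14
  21 vs 16 -> take 16
  21 vs 23 -> take 21
  28 vs 23 -> take 23
  B is exhausted; append the rest of A: [28]
Final answer: [5, 7, 11, 14, 16, 21, 23, 28]


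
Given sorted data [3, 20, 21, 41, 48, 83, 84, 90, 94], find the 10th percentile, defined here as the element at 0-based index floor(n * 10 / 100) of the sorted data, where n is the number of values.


The dataset has n = 9 elements.
Index = floor(9 * 10 / 100) = floor(90 / 100) = floor(0.9) = 0
Counting from index 0 in the sorted data, the element at index 0 is 3.
Final answer: 3


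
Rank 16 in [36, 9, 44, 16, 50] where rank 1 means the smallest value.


Sort ascending: [9, 16, 36, 44, 50]
Find 16 in the sorted list.
16 is at position 2 (1-indexed).
Final answer: 2


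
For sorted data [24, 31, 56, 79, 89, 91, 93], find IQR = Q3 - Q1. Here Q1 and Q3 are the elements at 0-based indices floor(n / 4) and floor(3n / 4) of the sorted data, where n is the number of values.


The data has n = 7 elements.
Q1 index = floor(7 / 4) = floor(1.75) = 1; Q3 index = floor(3 * 7 / 4) = floor(5.25) = 5
Q1 = element at index 1 = 31
Q3 = element at index 5 = 91
IQR = 91 - 31 = 60
Final answer: 60


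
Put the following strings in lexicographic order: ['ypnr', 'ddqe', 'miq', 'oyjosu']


Compare strings character by character (the first differing letter decides):
  'ddqe' < 'miq' since 'd' < 'm' at position 1
  'miq' < 'oyjosu' since 'm' < 'o' at position 1
  'oyjosu' < 'ypnr' since 'o' < 'y' at position 1
Chaining these comparisons gives the alphabetical order.
Final answer: ['ddqe', 'miq', 'oyjosu', 'ypnr']


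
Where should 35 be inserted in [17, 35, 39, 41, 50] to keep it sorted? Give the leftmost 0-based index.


List is sorted: [17, 35, 39, 41, 50]
We need the leftmost position where 35 can be inserted, i.e. the first index whose element is >= 35 (or the end of the list if none is).
Binary search with low=0, high=5 (0-based indices):
  low=0, high=5, mid=2: a[2]=39 >= 35, so high = 2
  low=0, high=2, mid=1: a[1]=35 >= 35, so high = 1
  low=0, high=1, mid=0: a[0]=17 < 35, so low = 1
Now low = high = 1, so the insertion index is 1.
Final answer: 1


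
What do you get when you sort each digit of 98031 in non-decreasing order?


The number 98031 has digits: 9, 8, 0, 3, 1
Sorted: 0, 1, 3, 8, 9
Joining the sorted digits gives the result.
Final answer: 01389


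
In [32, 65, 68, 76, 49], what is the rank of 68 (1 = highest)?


Sort descending: [76, 68, 65, 49, 32]
Find 68 in the sorted list.
68 is at position 2.
Final answer: 2


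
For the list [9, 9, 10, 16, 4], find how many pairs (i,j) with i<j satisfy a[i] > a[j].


For each element, count the later elements that are smaller than it:
  9 (index 0): smaller elements after it = [4] -> 1
  9 (index 1): smaller elements after it = [4] -> 1
  10 (index 2): smaller elements after it = [4] -> 1
  16 (index 3): smaller elements after it = [4] -> 1
Total inversions = 1 + 1 + 1 + 1 = 4
Final answer: 4


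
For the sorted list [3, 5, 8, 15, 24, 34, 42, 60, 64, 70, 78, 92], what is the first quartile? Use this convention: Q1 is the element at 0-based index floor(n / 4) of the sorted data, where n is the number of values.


The list has n = 12 elements.
Q1 index = floor(12 / 4) = floor(3) = 3
Counting from index 0 in the sorted data, the element at index 3 is 15.
Final answer: 15


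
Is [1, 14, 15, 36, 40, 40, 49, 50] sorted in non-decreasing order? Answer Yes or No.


Check consecutive pairs:
  1 <= 14? True
  14 <= 15? True
  15 <= 36? True
  36 <= 40? True
  40 <= 40? True
  40 <= 49? True
  49 <= 50? True
Every consecutive pair is in order, so the list is non-decreasing.
Final answer: Yes


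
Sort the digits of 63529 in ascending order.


The number 63529 has digits: 6, 3, 5, 2, 9
Sorted: 2, 3, 5, 6, 9
Joining the sorted digits gives the result.
Final answer: 23569


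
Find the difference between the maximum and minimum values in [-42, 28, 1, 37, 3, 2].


Maximum value: 37
Minimum value: -42
Range = 37 - (-42) = 79
Final answer: 79


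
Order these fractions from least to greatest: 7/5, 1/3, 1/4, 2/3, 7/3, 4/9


Convert to decimal for comparison:
  7/5 = 1.4
  1/3 = 0.3333
  1/4 = 0.25
  2/3 = 0.6667
  7/3 = 2.3333
  4/9 = 0.4444
Decimals in increasing order: 0.25 < 0.3333 < 0.4444 < 0.6667 < 1.4 < 2.3333
Writing each back as its fraction gives the sorted order.
Final answer: 1/4, 1/3, 4/9, 2/3, 7/5, 7/3


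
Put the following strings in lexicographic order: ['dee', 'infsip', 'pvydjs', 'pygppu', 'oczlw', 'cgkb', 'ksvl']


Compare strings character by character (the first differing letter decides):
  'cgkb' < 'dee' since 'c' < 'd' at position 1
  'dee' < 'infsip' since 'd' < 'i' at position 1
  'infsip' < 'ksvl' since 'i' < 'k' at position 1
  'ksvl' < 'oczlw' since 'k' < 'o' at position 1
  'oczlw' < 'pvydjs' since 'o' < 'p' at position 1
  'pvydjs' < 'pygppu' since 'v' < 'y' at position 2
Chaining these comparisons gives the alphabetical order.
Final answer: ['cgkb', 'dee', 'infsip', 'ksvl', 'oczlw', 'pvydjs', 'pygppu']


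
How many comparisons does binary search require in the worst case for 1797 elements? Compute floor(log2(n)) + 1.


Binary search halves the search space each step.
Maximum comparisons = floor(log2(1797)) + 1
log2(1797) = 10.8114
floor(log2(1797)) = 10, so 10 + 1 = 11
Final answer: 11


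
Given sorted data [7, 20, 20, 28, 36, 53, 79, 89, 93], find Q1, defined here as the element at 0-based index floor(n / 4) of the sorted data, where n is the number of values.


The list has n = 9 elements.
Q1 index = floor(9 / 4) = floor(2.25) = 2
Counting from index 0 in the sorted data, the element at index 2 is 20.
Final answer: 20


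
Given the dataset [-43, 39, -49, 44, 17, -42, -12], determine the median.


First, sort the list: [-49, -43, -42, -12, 17, 39, 44]
The list has 7 elements (odd count).
The middle index is 3 (0-based), and the element there is -12.
Final answer: -12


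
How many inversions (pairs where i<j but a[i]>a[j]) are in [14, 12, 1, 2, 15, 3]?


For each element, count the later elements that are smaller than it:
  14 (index 0): smaller elements after it = [12, 1, 2, 3] -> 4
  12 (index 1): smaller elements after it = [1, 2, 3] -> 3
  1 (index 2): smaller elements after it = [] -> 0
  2 (index 3): smaller elements after it = [] -> 0
  15 (index 4): smaller elements after it = [3] -> 1
Total inversions = 4 + 3 + 0 + 0 + 1 = 8
Final answer: 8


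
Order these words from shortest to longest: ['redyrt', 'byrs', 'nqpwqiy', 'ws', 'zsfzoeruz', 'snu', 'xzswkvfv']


Compute lengths:
  'redyrt' has length 6
  'byrs' has length 4
  'nqpwqiy' has length 7
  'ws' has length 2
  'zsfzoeruz' has length 9
  'snu' has length 3
  'xzswkvfv' has length 8
Lengths in increasing order: 2 < 3 < 4 < 6 < 7 < 8 < 9
Listing the words in that order gives the answer.
Final answer: ['ws', 'snu', 'byrs', 'redyrt', 'nqpwqiy', 'xzswkvfv', 'zsfzoeruz']


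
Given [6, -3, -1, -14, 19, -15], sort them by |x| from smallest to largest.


Compute absolute values:
  |6| = 6
  |-3| = 3
  |-1| = 1
  |-14| = 14
  |19| = 19
  |-15| = 15
Absolute values in increasing order: 1 < 3 < 6 < 14 < 15 < 19
Listing the original numbers in that order gives the answer.
Final answer: [-1, -3, 6, -14, -15, 19]


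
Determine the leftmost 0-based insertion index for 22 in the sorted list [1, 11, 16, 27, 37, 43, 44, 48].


List is sorted: [1, 11, 16, 27, 37, 43, 44, 48]
We need the leftmost position where 22 can be inserted, i.e. the first index whose element is >= 22 (or the end of the list if none is).
Binary search with low=0, high=8 (0-based indices):
  low=0, high=8, mid=4: a[4]=37 >= 22, so high = 4
  low=0, high=4, mid=2: a[2]=16 < 22, so low = 3
  low=3, high=4, mid=3: a[3]=27 >= 22, so high = 3
Now low = high = 3, so the insertion index is 3.
Final answer: 3


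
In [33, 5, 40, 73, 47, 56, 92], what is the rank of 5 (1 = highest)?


Sort descending: [92, 73, 56, 47, 40, 33, 5]
Find 5 in the sorted list.
5 is at position 7.
Final answer: 7


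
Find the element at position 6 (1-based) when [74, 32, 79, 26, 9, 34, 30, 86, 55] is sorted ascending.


Sort ascending: [9, 26, 30, 32, 34, 55, 74, 79, 86]
The 6th element (1-indexed) is at index 5.
Value = 55
Final answer: 55


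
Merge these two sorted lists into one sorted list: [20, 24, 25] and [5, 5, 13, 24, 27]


List A: [20, 24, 25]
List B: [5, 5, 13, 24, 27]
Repeatedly compare the front elements and take the smaller:
  20 vs 5 -> take 5
  20 vs 5 -> take 5
  20 vs 13 -> take 13
  20 vs 24 -> take 20
  24 vs 24 -> take 24
  25 vs 24 -> take 24
  25 vs 27 -> take 25
  A is exhausted; append the rest of B: [27]
Final answer: [5, 5, 13, 20, 24, 24, 25, 27]


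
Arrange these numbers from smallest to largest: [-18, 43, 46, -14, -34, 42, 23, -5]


Original list: [-18, 43, 46, -14, -34, 42, 23, -5]
Repeatedly take the smallest remaining element:
  Remaining [-18, 43, 46, -14, -34, 42, 23, -5] -> smallest is -34
  Remaining [-18, 43, 46, -14, 42, 23, -5] -> smallest is -18
  Remaining [43, 46, -14, 42, 23, -5] -> smallest is -14
  Remaining [43, 46, 42, 23, -5] -> smallest is -5
  Remaining [43, 46, 42, 23] -> smallest is 23
  Remaining [43, 46, 42] -> smallest is 42
  Remaining [43, 46] -> smallest is 43
  Remaining [46] -> smallest is 46
Collecting the picks in order gives the sorted list.
Final answer: [-34, -18, -14, -5, 23, 42, 43, 46]


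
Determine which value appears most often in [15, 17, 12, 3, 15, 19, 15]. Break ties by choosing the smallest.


Count the frequency of each value:
  3 appears 1 time(s)
  12 appears 1 time(s)
  15 appears 3 time(s)
  17 appears 1 time(s)
  19 appears 1 time(s)
Maximum frequency is 3.
Only 15 reaches that frequency, so it is the mode.
Final answer: 15


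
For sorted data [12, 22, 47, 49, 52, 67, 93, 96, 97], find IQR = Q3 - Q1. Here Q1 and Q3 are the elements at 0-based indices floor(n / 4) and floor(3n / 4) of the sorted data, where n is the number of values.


The data has n = 9 elements.
Q1 index = floor(9 / 4) = floor(2.25) = 2; Q3 index = floor(3 * 9 / 4) = floor(6.75) = 6
Q1 = element at index 2 = 47
Q3 = element at index 6 = 93
IQR = 93 - 47 = 46
Final answer: 46


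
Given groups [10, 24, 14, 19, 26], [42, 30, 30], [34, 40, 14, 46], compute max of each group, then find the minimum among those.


Find max of each group:
  Group 1: [10, 24, 14, 19, 26] -> max = 26
  Group 2: [42, 30, 30] -> max = 42
  Group 3: [34, 40, 14, 46] -> max = 46
Maxes: [26, 42, 46]
Minimum of maxes = 26
Final answer: 26


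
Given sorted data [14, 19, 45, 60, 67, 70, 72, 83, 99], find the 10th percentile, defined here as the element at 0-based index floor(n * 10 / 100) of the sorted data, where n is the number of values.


The dataset has n = 9 elements.
Index = floor(9 * 10 / 100) = floor(90 / 100) = floor(0.9) = 0
Counting from index 0 in the sorted data, the element at index 0 is 14.
Final answer: 14


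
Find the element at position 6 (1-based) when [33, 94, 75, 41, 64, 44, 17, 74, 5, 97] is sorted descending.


Sort descending: [97, 94, 75, 74, 64, 44, 41, 33, 17, 5]
The 6th element (1-indexed) is at index 5.
Value = 44
Final answer: 44


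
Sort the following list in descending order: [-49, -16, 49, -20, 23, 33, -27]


Original list: [-49, -16, 49, -20, 23, 33, -27]
Repeatedly take the largest remaining element:
  Remaining [-49, -16, 49, -20, 23, 33, -27] -> largest is 49
  Remaining [-49, -16, -20, 23, 33, -27] -> largest is 33
  Remaining [-49, -16, -20, 23, -27] -> largest is 23
  Remaining [-49, -16, -20, -27] -> largest is -16
  Remaining [-49, -20, -27] -> largest is -20
  Remaining [-49, -27] -> largest is -27
  Remaining [-49] -> largest is -49
Collecting the picks in order gives the descending list.
Final answer: [49, 33, 23, -16, -20, -27, -49]


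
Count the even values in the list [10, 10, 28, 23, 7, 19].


Check each element:
  10 is even
  10 is even
  28 is even
  23 is odd
  7 is odd
  19 is odd
Evens: [10, 10, 28]
Count of evens = 3
Final answer: 3


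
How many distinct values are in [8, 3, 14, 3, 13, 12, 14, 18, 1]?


List all unique values:
Distinct values: [1, 3, 8, 12, 13, 14, 18]
Count = 7
Final answer: 7


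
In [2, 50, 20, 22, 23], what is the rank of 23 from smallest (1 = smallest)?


Sort ascending: [2, 20, 22, 23, 50]
Find 23 in the sorted list.
23 is at position 4 (1-indexed).
Final answer: 4


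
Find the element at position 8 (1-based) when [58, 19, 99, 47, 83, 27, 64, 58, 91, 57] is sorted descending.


Sort descending: [99, 91, 83, 64, 58, 58, 57, 47, 27, 19]
The 8th element (1-indexed) is at index 7.
Value = 47
Final answer: 47


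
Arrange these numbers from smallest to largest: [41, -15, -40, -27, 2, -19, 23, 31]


Original list: [41, -15, -40, -27, 2, -19, 23, 31]
Repeatedly take the smallest remaining element:
  Remaining [41, -15, -40, -27, 2, -19, 23, 31] -> smallest is -40
  Remaining [41, -15, -27, 2, -19, 23, 31] -> smallest is -27
  Remaining [41, -15, 2, -19, 23, 31] -> smallest is -19
  Remaining [41, -15, 2, 23, 31] -> smallest is -15
  Remaining [41, 2, 23, 31] -> smallest is 2
  Remaining [41, 23, 31] -> smallest is 23
  Remaining [41, 31] -> smallest is 31
  Remaining [41] -> smallest is 41
Collecting the picks in order gives the sorted list.
Final answer: [-40, -27, -19, -15, 2, 23, 31, 41]


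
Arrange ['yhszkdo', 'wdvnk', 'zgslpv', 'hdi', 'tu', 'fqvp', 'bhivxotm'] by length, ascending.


Compute lengths:
  'yhszkdo' has length 7
  'wdvnk' has length 5
  'zgslpv' has length 6
  'hdi' has length 3
  'tu' has length 2
  'fqvp' has length 4
  'bhivxotm' has length 8
Lengths in increasing order: 2 < 3 < 4 < 5 < 6 < 7 < 8
Listing the words in that order gives the answer.
Final answer: ['tu', 'hdi', 'fqvp', 'wdvnk', 'zgslpv', 'yhszkdo', 'bhivxotm']


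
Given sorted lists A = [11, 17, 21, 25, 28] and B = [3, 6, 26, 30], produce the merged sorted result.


List A: [11, 17, 21, 25, 28]
List B: [3, 6, 26, 30]
Repeatedly compare the front elements and take the smaller:
  11 vs 3 -> take 3
  11 vs 6 -> take 6
  11 vs 26 -> take 11
  17 vs 26 -> take 17
  21 vs 26 -> take 21
  25 vs 26 -> take 25
  28 vs 26 -> take 26
  28 vs 30 -> take 28
  A is exhausted; append the rest of B: [30]
Final answer: [3, 6, 11, 17, 21, 25, 26, 28, 30]


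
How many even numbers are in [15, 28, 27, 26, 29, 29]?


Check each element:
  15 is odd
  28 is even
  27 is odd
  26 is even
  29 is odd
  29 is odd
Evens: [28, 26]
Count of evens = 2
Final answer: 2


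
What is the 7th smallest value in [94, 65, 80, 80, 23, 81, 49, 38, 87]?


Sort ascending: [23, 38, 49, 65, 80, 80, 81, 87, 94]
The 7th element (1-indexed) is at index 6.
Value = 81
Final answer: 81


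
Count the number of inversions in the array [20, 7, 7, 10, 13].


For each element, count the later elements that are smaller than it:
  20 (index 0): smaller elements after it = [7, 7, 10, 13] -> 4
  7 (index 1): smaller elements after it = [] -> 0
  7 (index 2): smaller elements after it = [] -> 0
  10 (index 3): smaller elements after it = [] -> 0
Total inversions = 4 + 0 + 0 + 0 = 4
Final answer: 4


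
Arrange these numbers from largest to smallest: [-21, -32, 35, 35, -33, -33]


Original list: [-21, -32, 35, 35, -33, -33]
Repeatedly take the largest remaining element:
  Remaining [-21, -32, 35, 35, -33, -33] -> largest is 35
  Remaining [-21, -32, 35, -33, -33] -> largest is 35
  Remaining [-21, -32, -33, -33] -> largest is -21
  Remaining [-32, -33, -33] -> largest is -32
  Remaining [-33, -33] -> largest is -33
  Remaining [-33] -> largest is -33
Collecting the picks in order gives the descending list.
Final answer: [35, 35, -21, -32, -33, -33]


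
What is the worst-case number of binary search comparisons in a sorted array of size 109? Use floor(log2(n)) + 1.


Binary search halves the search space each step.
Maximum comparisons = floor(log2(109)) + 1
log2(109) = 6.7682
floor(log2(109)) = 6, so 6 + 1 = 7
Final answer: 7


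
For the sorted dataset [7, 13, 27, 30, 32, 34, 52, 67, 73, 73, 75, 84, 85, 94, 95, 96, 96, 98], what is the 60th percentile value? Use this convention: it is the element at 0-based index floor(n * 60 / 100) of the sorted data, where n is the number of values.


The dataset has n = 18 elements.
Index = floor(18 * 60 / 100) = floor(1080 / 100) = floor(10.8) = 10
Counting from index 0 in the sorted data, the element at index 10 is 75.
Final answer: 75


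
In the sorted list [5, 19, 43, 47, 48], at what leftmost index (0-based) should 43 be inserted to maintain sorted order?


List is sorted: [5, 19, 43, 47, 48]
We need the leftmost position where 43 can be inserted, i.e. the first index whose element is >= 43 (or the end of the list if none is).
Binary search with low=0, high=5 (0-based indices):
  low=0, high=5, mid=2: a[2]=43 >= 43, so high = 2
  low=0, high=2, mid=1: a[1]=19 < 43, so low = 2
Now low = high = 2, so the insertion index is 2.
Final answer: 2


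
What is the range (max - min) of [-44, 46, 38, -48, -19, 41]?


Maximum value: 46
Minimum value: -48
Range = 46 - (-48) = 94
Final answer: 94


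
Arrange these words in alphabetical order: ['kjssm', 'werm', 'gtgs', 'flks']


Compare strings character by character (the first differing letter decides):
  'flks' < 'gtgs' since 'f' < 'g' at position 1
  'gtgs' < 'kjssm' since 'g' < 'k' at position 1
  'kjssm' < 'werm' since 'k' < 'w' at position 1
Chaining these comparisons gives the alphabetical order.
Final answer: ['flks', 'gtgs', 'kjssm', 'werm']


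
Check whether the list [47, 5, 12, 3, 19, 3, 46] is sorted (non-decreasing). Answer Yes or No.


Check consecutive pairs:
  47 <= 5? False
  5 <= 12? True
  12 <= 3? False
  3 <= 19? True
  19 <= 3? False
  3 <= 46? True
3 consecutive pair(s) are out of order, so the list is not sorted.
Final answer: No


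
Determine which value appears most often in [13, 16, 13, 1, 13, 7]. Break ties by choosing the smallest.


Count the frequency of each value:
  1 appears 1 time(s)
  7 appears 1 time(s)
  13 appears 3 time(s)
  16 appears 1 time(s)
Maximum frequency is 3.
Only 13 reaches that frequency, so it is the mode.
Final answer: 13


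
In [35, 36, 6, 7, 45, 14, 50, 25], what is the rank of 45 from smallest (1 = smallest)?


Sort ascending: [6, 7, 14, 25, 35, 36, 45, 50]
Find 45 in the sorted list.
45 is at position 7 (1-indexed).
Final answer: 7


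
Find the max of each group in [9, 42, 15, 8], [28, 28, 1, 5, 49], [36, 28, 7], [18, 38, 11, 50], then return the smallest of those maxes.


Find max of each group:
  Group 1: [9, 42, 15, 8] -> max = 42
  Group 2: [28, 28, 1, 5, 49] -> max = 49
  Group 3: [36, 28, 7] -> max = 36
  Group 4: [18, 38, 11, 50] -> max = 50
Maxes: [42, 49, 36, 50]
Minimum of maxes = 36
Final answer: 36


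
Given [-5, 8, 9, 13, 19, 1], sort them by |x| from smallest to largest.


Compute absolute values:
  |-5| = 5
  |8| = 8
  |9| = 9
  |13| = 13
  |19| = 19
  |1| = 1
Absolute values in increasing order: 1 < 5 < 8 < 9 < 13 < 19
Listing the original numbers in that order gives the answer.
Final answer: [1, -5, 8, 9, 13, 19]


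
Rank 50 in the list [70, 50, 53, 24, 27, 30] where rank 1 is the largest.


Sort descending: [70, 53, 50, 30, 27, 24]
Find 50 in the sorted list.
50 is at position 3.
Final answer: 3


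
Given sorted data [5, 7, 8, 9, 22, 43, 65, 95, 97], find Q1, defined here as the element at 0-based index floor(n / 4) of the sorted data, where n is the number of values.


The list has n = 9 elements.
Q1 index = floor(9 / 4) = floor(2.25) = 2
Counting from index 0 in the sorted data, the element at index 2 is 8.
Final answer: 8


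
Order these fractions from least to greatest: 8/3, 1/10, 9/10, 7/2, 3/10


Convert to decimal for comparison:
  8/3 = 2.6667
  1/10 = 0.1
  9/10 = 0.9
  7/2 = 3.5
  3/10 = 0.3
Decimals in increasing order: 0.1 < 0.3 < 0.9 < 2.6667 < 3.5
Writing each back as its fraction gives the sorted order.
Final answer: 1/10, 3/10, 9/10, 8/3, 7/2


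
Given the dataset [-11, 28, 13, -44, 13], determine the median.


First, sort the list: [-44, -11, 13, 13, 28]
The list has 5 elements (odd count).
The middle index is 2 (0-based), and the element there is 13.
Final answer: 13


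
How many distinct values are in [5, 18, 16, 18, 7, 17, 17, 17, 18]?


List all unique values:
Distinct values: [5, 7, 16, 17, 18]
Count = 5
Final answer: 5


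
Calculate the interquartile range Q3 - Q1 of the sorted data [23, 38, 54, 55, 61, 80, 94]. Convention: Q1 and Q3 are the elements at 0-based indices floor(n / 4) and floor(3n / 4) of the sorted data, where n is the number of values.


The data has n = 7 elements.
Q1 index = floor(7 / 4) = floor(1.75) = 1; Q3 index = floor(3 * 7 / 4) = floor(5.25) = 5
Q1 = element at index 1 = 38
Q3 = element at index 5 = 80
IQR = 80 - 38 = 42
Final answer: 42


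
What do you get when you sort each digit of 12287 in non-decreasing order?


The number 12287 has digits: 1, 2, 2, 8, 7
Sorted: 1, 2, 2, 7, 8
Joining the sorted digits gives the result.
Final answer: 12278


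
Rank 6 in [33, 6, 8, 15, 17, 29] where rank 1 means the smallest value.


Sort ascending: [6, 8, 15, 17, 29, 33]
Find 6 in the sorted list.
6 is at position 1 (1-indexed).
Final answer: 1


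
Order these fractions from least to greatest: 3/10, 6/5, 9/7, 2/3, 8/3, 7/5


Convert to decimal for comparison:
  3/10 = 0.3
  6/5 = 1.2
  9/7 = 1.2857
  2/3 = 0.6667
  8/3 = 2.6667
  7/5 = 1.4
Decimals in increasing order: 0.3 < 0.6667 < 1.2 < 1.2857 < 1.4 < 2.6667
Writing each back as its fraction gives the sorted order.
Final answer: 3/10, 2/3, 6/5, 9/7, 7/5, 8/3


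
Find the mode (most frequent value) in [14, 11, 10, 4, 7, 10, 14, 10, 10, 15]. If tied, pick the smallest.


Count the frequency of each value:
  4 appears 1 time(s)
  7 appears 1 time(s)
  10 appears 4 time(s)
  11 appears 1 time(s)
  14 appears 2 time(s)
  15 appears 1 time(s)
Maximum frequency is 4.
Only 10 reaches that frequency, so it is the mode.
Final answer: 10


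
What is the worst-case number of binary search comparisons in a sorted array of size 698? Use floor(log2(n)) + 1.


Binary search halves the search space each step.
Maximum comparisons = floor(log2(698)) + 1
log2(698) = 9.4471
floor(log2(698)) = 9, so 9 + 1 = 10
Final answer: 10


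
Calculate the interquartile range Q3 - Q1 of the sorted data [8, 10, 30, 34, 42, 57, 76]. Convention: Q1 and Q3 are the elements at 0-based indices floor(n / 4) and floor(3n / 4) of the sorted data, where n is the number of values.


The data has n = 7 elements.
Q1 index = floor(7 / 4) = floor(1.75) = 1; Q3 index = floor(3 * 7 / 4) = floor(5.25) = 5
Q1 = element at index 1 = 10
Q3 = element at index 5 = 57
IQR = 57 - 10 = 47
Final answer: 47


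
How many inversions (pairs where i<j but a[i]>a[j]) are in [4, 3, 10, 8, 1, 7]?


For each element, count the later elements that are smaller than it:
  4 (index 0): smaller elements after it = [3, 1] -> 2
  3 (index 1): smaller elements after it = [1] -> 1
  10 (index 2): smaller elements after it = [8, 1, 7] -> 3
  8 (index 3): smaller elements after it = [1, 7] -> 2
  1 (index 4): smaller elements after it = [] -> 0
Total inversions = 2 + 1 + 3 + 2 + 0 = 8
Final answer: 8


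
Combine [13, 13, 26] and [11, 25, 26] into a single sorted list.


List A: [13, 13, 26]
List B: [11, 25, 26]
Repeatedly compare the front elements and take the smaller:
  13 vs 11 -> take 11
  13 vs 25 -> take 13
  13 vs 25 -> take 13
  26 vs 25 -> take 25
  26 vs 26 -> take 26
  A is exhausted; append the rest of B: [26]
Final answer: [11, 13, 13, 25, 26, 26]


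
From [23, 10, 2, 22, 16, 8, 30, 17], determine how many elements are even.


Check each element:
  23 is odd
  10 is even
  2 is even
  22 is even
  16 is even
  8 is even
  30 is even
  17 is odd
Evens: [10, 2, 22, 16, 8, 30]
Count of evens = 6
Final answer: 6


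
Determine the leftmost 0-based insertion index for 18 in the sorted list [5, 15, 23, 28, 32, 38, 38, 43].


List is sorted: [5, 15, 23, 28, 32, 38, 38, 43]
We need the leftmost position where 18 can be inserted, i.e. the first index whose element is >= 18 (or the end of the list if none is).
Binary search with low=0, high=8 (0-based indices):
  low=0, high=8, mid=4: a[4]=32 >= 18, so high = 4
  low=0, high=4, mid=2: a[2]=23 >= 18, so high = 2
  low=0, high=2, mid=1: a[1]=15 < 18, so low = 2
Now low = high = 2, so the insertion index is 2.
Final answer: 2


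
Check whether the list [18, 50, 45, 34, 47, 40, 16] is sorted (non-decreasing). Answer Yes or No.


Check consecutive pairs:
  18 <= 50? True
  50 <= 45? False
  45 <= 34? False
  34 <= 47? True
  47 <= 40? False
  40 <= 16? False
4 consecutive pair(s) are out of order, so the list is not sorted.
Final answer: No


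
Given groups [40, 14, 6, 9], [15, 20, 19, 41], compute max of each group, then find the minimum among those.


Find max of each group:
  Group 1: [40, 14, 6, 9] -> max = 40
  Group 2: [15, 20, 19, 41] -> max = 41
Maxes: [40, 41]
Minimum of maxes = 40
Final answer: 40


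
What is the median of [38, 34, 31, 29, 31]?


First, sort the list: [29, 31, 31, 34, 38]
The list has 5 elements (odd count).
The middle index is 2 (0-based), and the element there is 31.
Final answer: 31


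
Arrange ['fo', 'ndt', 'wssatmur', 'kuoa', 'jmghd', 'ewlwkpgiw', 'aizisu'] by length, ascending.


Compute lengths:
  'fo' has length 2
  'ndt' has length 3
  'wssatmur' has length 8
  'kuoa' has length 4
  'jmghd' has length 5
  'ewlwkpgiw' has length 9
  'aizisu' has length 6
Lengths in increasing order: 2 < 3 < 4 < 5 < 6 < 8 < 9
Listing the words in that order gives the answer.
Final answer: ['fo', 'ndt', 'kuoa', 'jmghd', 'aizisu', 'wssatmur', 'ewlwkpgiw']


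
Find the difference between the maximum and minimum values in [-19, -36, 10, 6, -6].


Maximum value: 10
Minimum value: -36
Range = 10 - (-36) = 46
Final answer: 46


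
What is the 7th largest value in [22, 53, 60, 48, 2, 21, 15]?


Sort descending: [60, 53, 48, 22, 21, 15, 2]
The 7th element (1-indexed) is at index 6.
Value = 2
Final answer: 2


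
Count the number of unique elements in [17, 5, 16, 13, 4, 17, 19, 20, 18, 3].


List all unique values:
Distinct values: [3, 4, 5, 13, 16, 17, 18, 19, 20]
Count = 9
Final answer: 9


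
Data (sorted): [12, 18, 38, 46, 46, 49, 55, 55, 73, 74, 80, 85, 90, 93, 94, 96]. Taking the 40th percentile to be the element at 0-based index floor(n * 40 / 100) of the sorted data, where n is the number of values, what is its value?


The dataset has n = 16 elements.
Index = floor(16 * 40 / 100) = floor(640 / 100) = floor(6.4) = 6
Counting from index 0 in the sorted data, the element at index 6 is 55.
Final answer: 55


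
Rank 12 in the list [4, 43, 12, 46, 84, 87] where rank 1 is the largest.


Sort descending: [87, 84, 46, 43, 12, 4]
Find 12 in the sorted list.
12 is at position 5.
Final answer: 5


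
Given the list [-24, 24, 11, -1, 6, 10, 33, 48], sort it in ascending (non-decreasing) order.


Original list: [-24, 24, 11, -1, 6, 10, 33, 48]
Repeatedly take the smallest remaining element:
  Remaining [-24, 24, 11, -1, 6, 10, 33, 48] -> smallest is -24
  Remaining [24, 11, -1, 6, 10, 33, 48] -> smallest is -1
  Remaining [24, 11, 6, 10, 33, 48] -> smallest is 6
  Remaining [24, 11, 10, 33, 48] -> smallest is 10
  Remaining [24, 11, 33, 48] -> smallest is 11
  Remaining [24, 33, 48] -> smallest is 24
  Remaining [33, 48] -> smallest is 33
  Remaining [48] -> smallest is 48
Collecting the picks in order gives the sorted list.
Final answer: [-24, -1, 6, 10, 11, 24, 33, 48]


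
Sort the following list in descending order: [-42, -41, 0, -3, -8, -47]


Original list: [-42, -41, 0, -3, -8, -47]
Repeatedly take the largest remaining element:
  Remaining [-42, -41, 0, -3, -8, -47] -> largest is 0
  Remaining [-42, -41, -3, -8, -47] -> largest is -3
  Remaining [-42, -41, -8, -47] -> largest is -8
  Remaining [-42, -41, -47] -> largest is -41
  Remaining [-42, -47] -> largest is -42
  Remaining [-47] -> largest is -47
Collecting the picks in order gives the descending list.
Final answer: [0, -3, -8, -41, -42, -47]


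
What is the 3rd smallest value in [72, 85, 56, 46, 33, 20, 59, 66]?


Sort ascending: [20, 33, 46, 56, 59, 66, 72, 85]
The 3rd element (1-indexed) is at index 2.
Value = 46
Final answer: 46


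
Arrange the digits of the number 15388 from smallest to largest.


The number 15388 has digits: 1, 5, 3, 8, 8
Sorted: 1, 3, 5, 8, 8
Joining the sorted digits gives the result.
Final answer: 13588


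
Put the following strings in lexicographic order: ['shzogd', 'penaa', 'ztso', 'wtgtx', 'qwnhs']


Compare strings character by character (the first differing letter decides):
  'penaa' < 'qwnhs' since 'p' < 'q' at position 1
  'qwnhs' < 'shzogd' since 'q' < 's' at position 1
  'shzogd' < 'wtgtx' since 's' < 'w' at position 1
  'wtgtx' < 'ztso' since 'w' < 'z' at position 1
Chaining these comparisons gives the alphabetical order.
Final answer: ['penaa', 'qwnhs', 'shzogd', 'wtgtx', 'ztso']


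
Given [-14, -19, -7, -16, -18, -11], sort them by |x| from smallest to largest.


Compute absolute values:
  |-14| = 14
  |-19| = 19
  |-7| = 7
  |-16| = 16
  |-18| = 18
  |-11| = 11
Absolute values in increasing order: 7 < 11 < 14 < 16 < 18 < 19
Listing the original numbers in that order gives the answer.
Final answer: [-7, -11, -14, -16, -18, -19]


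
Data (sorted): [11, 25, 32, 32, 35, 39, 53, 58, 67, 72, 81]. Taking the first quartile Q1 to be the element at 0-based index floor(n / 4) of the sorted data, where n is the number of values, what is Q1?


The list has n = 11 elements.
Q1 index = floor(11 / 4) = floor(2.75) = 2
Counting from index 0 in the sorted data, the element at index 2 is 32.
Final answer: 32


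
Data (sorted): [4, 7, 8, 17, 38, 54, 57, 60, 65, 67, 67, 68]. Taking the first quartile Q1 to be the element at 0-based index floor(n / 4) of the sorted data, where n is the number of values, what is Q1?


The list has n = 12 elements.
Q1 index = floor(12 / 4) = floor(3) = 3
Counting from index 0 in the sorted data, the element at index 3 is 17.
Final answer: 17


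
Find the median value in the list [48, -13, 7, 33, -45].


First, sort the list: [-45, -13, 7, 33, 48]
The list has 5 elements (odd count).
The middle index is 2 (0-based), and the element there is 7.
Final answer: 7


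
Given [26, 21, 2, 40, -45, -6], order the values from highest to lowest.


Original list: [26, 21, 2, 40, -45, -6]
Repeatedly take the largest remaining element:
  Remaining [26, 21, 2, 40, -45, -6] -> largest is 40
  Remaining [26, 21, 2, -45, -6] -> largest is 26
  Remaining [21, 2, -45, -6] -> largest is 21
  Remaining [2, -45, -6] -> largest is 2
  Remaining [-45, -6] -> largest is -6
  Remaining [-45] -> largest is -45
Collecting the picks in order gives the descending list.
Final answer: [40, 26, 21, 2, -6, -45]


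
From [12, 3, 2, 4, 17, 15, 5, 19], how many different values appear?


List all unique values:
Distinct values: [2, 3, 4, 5, 12, 15, 17, 19]
Count = 8
Final answer: 8


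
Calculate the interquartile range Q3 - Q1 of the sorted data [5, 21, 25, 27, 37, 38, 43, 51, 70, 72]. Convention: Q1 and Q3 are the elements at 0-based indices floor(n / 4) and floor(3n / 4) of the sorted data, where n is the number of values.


The data has n = 10 elements.
Q1 index = floor(10 / 4) = floor(2.5) = 2; Q3 index = floor(3 * 10 / 4) = floor(7.5) = 7
Q1 = element at index 2 = 25
Q3 = element at index 7 = 51
IQR = 51 - 25 = 26
Final answer: 26


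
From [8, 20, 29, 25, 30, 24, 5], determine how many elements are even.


Check each element:
  8 is even
  20 is even
  29 is odd
  25 is odd
  30 is even
  24 is even
  5 is odd
Evens: [8, 20, 30, 24]
Count of evens = 4
Final answer: 4


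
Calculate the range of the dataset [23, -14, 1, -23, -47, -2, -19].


Maximum value: 23
Minimum value: -47
Range = 23 - (-47) = 70
Final answer: 70


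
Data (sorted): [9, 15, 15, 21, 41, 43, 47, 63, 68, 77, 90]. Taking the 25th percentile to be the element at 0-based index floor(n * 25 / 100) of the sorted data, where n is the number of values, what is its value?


The dataset has n = 11 elements.
Index = floor(11 * 25 / 100) = floor(275 / 100) = floor(2.75) = 2
Counting from index 0 in the sorted data, the element at index 2 is 15.
Final answer: 15


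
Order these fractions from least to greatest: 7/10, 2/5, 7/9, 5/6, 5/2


Convert to decimal for comparison:
  7/10 = 0.7
  2/5 = 0.4
  7/9 = 0.7778
  5/6 = 0.8333
  5/2 = 2.5
Decimals in increasing order: 0.4 < 0.7 < 0.7778 < 0.8333 < 2.5
Writing each back as its fraction gives the sorted order.
Final answer: 2/5, 7/10, 7/9, 5/6, 5/2


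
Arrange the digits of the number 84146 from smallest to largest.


The number 84146 has digits: 8, 4, 1, 4, 6
Sorted: 1, 4, 4, 6, 8
Joining the sorted digits gives the result.
Final answer: 14468


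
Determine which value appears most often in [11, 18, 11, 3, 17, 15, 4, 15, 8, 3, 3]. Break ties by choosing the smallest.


Count the frequency of each value:
  3 appears 3 time(s)
  4 appears 1 time(s)
  8 appears 1 time(s)
  11 appears 2 time(s)
  15 appears 2 time(s)
  17 appears 1 time(s)
  18 appears 1 time(s)
Maximum frequency is 3.
Only 3 reaches that frequency, so it is the mode.
Final answer: 3


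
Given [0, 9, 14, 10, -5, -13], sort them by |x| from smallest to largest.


Compute absolute values:
  |0| = 0
  |9| = 9
  |14| = 14
  |10| = 10
  |-5| = 5
  |-13| = 13
Absolute values in increasing order: 0 < 5 < 9 < 10 < 13 < 14
Listing the original numbers in that order gives the answer.
Final answer: [0, -5, 9, 10, -13, 14]


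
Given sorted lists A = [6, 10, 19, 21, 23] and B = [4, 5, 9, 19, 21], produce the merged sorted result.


List A: [6, 10, 19, 21, 23]
List B: [4, 5, 9, 19, 21]
Repeatedly compare the front elements and take the smaller:
  6 vs 4 -> take 4
  6 vs 5 -> take 5
  6 vs 9 -> take 6
  10 vs 9 -> take 9
  10 vs 19 -> take 10
  19 vs 19 -> take 19
  21 vs 19 -> take 19
  21 vs 21 -> take 21
  23 vs 21 -> take 21
  B is exhausted; append the rest of A: [23]
Final answer: [4, 5, 6, 9, 10, 19, 19, 21, 21, 23]


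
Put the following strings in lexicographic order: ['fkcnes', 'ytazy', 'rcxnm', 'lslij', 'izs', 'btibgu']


Compare strings character by character (the first differing letter decides):
  'btibgu' < 'fkcnes' since 'b' < 'f' at position 1
  'fkcnes' < 'izs' since 'f' < 'i' at position 1
  'izs' < 'lslij' since 'i' < 'l' at position 1
  'lslij' < 'rcxnm' since 'l' < 'r' at position 1
  'rcxnm' < 'ytazy' since 'r' < 'y' at position 1
Chaining these comparisons gives the alphabetical order.
Final answer: ['btibgu', 'fkcnes', 'izs', 'lslij', 'rcxnm', 'ytazy']


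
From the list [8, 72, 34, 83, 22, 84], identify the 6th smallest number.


Sort ascending: [8, 22, 34, 72, 83, 84]
The 6th element (1-indexed) is at index 5.
Value = 84
Final answer: 84


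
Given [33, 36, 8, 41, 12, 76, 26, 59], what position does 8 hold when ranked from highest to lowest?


Sort descending: [76, 59, 41, 36, 33, 26, 12, 8]
Find 8 in the sorted list.
8 is at position 8.
Final answer: 8


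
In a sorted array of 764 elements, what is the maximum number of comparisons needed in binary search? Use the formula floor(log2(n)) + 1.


Binary search halves the search space each step.
Maximum comparisons = floor(log2(764)) + 1
log2(764) = 9.5774
floor(log2(764)) = 9, so 9 + 1 = 10
Final answer: 10


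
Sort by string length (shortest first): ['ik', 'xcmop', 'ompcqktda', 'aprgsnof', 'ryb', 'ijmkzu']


Compute lengths:
  'ik' has length 2
  'xcmop' has length 5
  'ompcqktda' has length 9
  'aprgsnof' has length 8
  'ryb' has length 3
  'ijmkzu' has length 6
Lengths in increasing order: 2 < 3 < 5 < 6 < 8 < 9
Listing the words in that order gives the answer.
Final answer: ['ik', 'ryb', 'xcmop', 'ijmkzu', 'aprgsnof', 'ompcqktda']
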